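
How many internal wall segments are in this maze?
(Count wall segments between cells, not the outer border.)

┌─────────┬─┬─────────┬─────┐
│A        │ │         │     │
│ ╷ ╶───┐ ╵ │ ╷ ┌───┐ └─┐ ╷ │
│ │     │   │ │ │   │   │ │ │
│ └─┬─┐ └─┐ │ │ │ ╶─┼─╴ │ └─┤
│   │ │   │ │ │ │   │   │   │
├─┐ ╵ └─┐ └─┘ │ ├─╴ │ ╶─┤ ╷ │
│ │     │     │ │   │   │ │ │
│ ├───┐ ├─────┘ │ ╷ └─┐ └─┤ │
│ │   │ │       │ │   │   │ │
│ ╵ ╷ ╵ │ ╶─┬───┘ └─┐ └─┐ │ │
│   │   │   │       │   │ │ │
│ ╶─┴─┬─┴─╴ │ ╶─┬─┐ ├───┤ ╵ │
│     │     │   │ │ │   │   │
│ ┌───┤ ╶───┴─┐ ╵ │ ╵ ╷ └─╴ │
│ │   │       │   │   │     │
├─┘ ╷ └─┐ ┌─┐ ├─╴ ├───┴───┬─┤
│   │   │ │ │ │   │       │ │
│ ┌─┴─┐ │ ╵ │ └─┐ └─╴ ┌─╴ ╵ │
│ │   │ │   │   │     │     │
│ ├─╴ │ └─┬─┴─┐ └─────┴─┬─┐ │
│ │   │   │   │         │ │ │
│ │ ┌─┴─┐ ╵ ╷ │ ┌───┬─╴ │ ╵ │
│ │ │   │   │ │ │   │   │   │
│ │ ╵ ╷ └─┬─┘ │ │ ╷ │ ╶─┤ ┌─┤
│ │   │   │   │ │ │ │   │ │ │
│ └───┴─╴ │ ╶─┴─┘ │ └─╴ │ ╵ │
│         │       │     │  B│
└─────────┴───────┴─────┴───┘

Counting internal wall segments:
Total internal walls: 169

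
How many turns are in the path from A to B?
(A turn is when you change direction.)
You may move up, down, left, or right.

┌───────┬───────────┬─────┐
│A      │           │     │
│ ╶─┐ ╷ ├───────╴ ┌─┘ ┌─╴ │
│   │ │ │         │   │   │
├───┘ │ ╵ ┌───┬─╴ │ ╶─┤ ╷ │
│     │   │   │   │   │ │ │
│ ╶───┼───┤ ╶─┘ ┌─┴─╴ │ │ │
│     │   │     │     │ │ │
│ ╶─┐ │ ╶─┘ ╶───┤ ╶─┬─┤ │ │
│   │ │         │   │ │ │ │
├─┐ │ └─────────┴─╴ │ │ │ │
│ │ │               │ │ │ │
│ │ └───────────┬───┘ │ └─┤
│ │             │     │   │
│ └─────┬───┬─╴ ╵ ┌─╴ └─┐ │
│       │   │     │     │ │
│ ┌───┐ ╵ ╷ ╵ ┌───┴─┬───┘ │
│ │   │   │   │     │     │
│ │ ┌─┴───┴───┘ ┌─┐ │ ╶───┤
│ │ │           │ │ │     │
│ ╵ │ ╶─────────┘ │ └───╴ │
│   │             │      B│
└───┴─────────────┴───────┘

Directions: right, right, down, down, left, left, down, right, right, down, down, right, right, right, right, right, right, right, up, left, up, right, right, up, left, up, right, up, right, right, down, left, down, down, down, down, down, right, down, down, left, left, down, right, right, down
Number of turns: 25

Solution:

┌───────┬───────────┬─────┐
│A → ↓  │           │↱ → ↓│
│ ╶─┐ ╷ ├───────╴ ┌─┘ ┌─╴ │
│   │↓│ │         │↱ ↑│↓ ↲│
├───┘ │ ╵ ┌───┬─╴ │ ╶─┤ ╷ │
│↓ ← ↲│   │   │   │↑ ↰│↓│ │
│ ╶───┼───┤ ╶─┘ ┌─┴─╴ │ │ │
│↳ → ↓│   │     │↱ → ↑│↓│ │
│ ╶─┐ │ ╶─┘ ╶───┤ ╶─┬─┤ │ │
│   │↓│         │↑ ↰│ │↓│ │
├─┐ │ └─────────┴─╴ │ │ │ │
│ │ │↳ → → → → → → ↑│ │↓│ │
│ │ └───────────┬───┘ │ └─┤
│ │             │     │↳ ↓│
│ └─────┬───┬─╴ ╵ ┌─╴ └─┐ │
│       │   │     │     │↓│
│ ┌───┐ ╵ ╷ ╵ ┌───┴─┬───┘ │
│ │   │   │   │     │↓ ← ↲│
│ │ ┌─┴───┴───┘ ┌─┐ │ ╶───┤
│ │ │           │ │ │↳ → ↓│
│ ╵ │ ╶─────────┘ │ └───╴ │
│   │             │      B│
└───┴─────────────┴───────┘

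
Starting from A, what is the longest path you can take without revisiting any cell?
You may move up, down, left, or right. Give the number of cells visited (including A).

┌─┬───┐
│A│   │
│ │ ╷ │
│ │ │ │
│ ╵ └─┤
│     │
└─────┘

Finding longest simple path using DFS:
Start: (0, 0)
Longest path visits 8 cells
Path: A → down → down → right → up → up → right → down

Solution:

┌─┬───┐
│A│↱ ↓│
│ │ ╷ │
│↓│↑│B│
│ ╵ └─┤
│↳ ↑  │
└─────┘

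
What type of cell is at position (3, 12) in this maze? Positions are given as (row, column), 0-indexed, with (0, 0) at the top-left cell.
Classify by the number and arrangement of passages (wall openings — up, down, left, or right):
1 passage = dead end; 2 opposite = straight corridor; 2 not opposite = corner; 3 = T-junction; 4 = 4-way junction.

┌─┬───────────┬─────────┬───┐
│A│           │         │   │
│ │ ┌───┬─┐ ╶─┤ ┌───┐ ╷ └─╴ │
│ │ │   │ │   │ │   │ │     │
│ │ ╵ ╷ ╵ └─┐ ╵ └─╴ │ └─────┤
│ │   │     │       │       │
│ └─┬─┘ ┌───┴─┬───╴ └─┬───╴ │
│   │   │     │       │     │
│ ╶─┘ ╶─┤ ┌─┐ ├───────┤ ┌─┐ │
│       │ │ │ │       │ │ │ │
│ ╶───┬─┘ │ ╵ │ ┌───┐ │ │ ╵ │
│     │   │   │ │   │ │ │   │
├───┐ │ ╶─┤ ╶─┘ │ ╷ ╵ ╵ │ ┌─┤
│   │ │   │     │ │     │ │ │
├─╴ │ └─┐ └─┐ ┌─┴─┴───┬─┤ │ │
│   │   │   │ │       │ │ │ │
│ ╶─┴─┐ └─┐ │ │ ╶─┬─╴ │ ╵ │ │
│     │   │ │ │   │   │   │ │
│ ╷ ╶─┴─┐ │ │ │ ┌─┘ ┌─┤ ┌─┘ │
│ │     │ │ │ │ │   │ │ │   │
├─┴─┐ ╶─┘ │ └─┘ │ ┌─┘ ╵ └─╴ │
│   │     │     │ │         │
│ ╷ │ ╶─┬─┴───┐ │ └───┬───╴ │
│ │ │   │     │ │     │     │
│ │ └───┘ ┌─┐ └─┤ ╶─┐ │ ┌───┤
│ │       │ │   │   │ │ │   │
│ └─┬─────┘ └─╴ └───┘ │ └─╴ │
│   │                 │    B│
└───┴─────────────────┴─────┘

Checking cell at (3, 12):
Number of passages: 2
Cell type: straight corridor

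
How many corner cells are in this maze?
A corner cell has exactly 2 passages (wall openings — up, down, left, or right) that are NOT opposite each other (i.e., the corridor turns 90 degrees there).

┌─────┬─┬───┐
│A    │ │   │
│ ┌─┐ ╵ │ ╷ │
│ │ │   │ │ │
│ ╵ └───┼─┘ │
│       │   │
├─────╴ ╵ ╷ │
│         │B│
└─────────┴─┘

Counting corner cells (2 non-opposite passages):
Total corners: 10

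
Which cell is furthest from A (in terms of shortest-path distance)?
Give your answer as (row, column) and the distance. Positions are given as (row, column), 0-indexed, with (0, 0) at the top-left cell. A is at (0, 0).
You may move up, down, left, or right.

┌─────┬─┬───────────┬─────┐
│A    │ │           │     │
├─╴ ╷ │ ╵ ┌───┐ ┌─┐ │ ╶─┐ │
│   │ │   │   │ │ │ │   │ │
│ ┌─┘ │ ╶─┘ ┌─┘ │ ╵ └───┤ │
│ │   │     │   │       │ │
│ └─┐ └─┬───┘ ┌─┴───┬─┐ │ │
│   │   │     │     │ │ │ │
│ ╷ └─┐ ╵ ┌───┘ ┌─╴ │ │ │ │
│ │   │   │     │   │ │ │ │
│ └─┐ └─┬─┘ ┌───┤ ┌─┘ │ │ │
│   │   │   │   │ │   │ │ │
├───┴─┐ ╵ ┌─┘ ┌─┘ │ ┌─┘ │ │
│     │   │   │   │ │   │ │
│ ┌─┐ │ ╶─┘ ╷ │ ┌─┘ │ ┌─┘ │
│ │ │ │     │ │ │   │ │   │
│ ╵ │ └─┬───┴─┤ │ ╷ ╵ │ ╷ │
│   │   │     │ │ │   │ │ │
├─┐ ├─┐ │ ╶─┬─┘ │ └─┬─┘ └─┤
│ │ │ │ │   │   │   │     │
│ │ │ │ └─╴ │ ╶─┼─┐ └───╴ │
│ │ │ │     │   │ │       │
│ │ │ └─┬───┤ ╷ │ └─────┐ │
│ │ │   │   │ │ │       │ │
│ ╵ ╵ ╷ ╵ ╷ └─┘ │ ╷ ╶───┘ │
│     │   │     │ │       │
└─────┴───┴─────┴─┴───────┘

Computing BFS distances from A to all cells:
Furthest cell: (8, 6)
Distance: 64 steps

Path from A to the furthest cell:

┌─────┬─┬───────────┬─────┐
│A ↓  │ │           │     │
├─╴ ╷ │ ╵ ┌───┐ ┌─┐ │ ╶─┐ │
│↓ ↲│ │   │   │ │ │ │   │ │
│ ┌─┘ │ ╶─┘ ┌─┘ │ ╵ └───┤ │
│↓│   │     │   │       │ │
│ └─┐ └─┬───┘ ┌─┴───┬─┐ │ │
│↳ ↓│   │     │↱ → ↓│ │ │ │
│ ╷ └─┐ ╵ ┌───┘ ┌─╴ │ │ │ │
│ │↳ ↓│   │↱ → ↑│↓ ↲│ │ │ │
│ └─┐ └─┬─┘ ┌───┤ ┌─┘ │ │ │
│   │↳ ↓│↱ ↑│   │↓│   │ │ │
├───┴─┐ ╵ ┌─┘ ┌─┘ │ ┌─┘ │ │
│↱ → ↓│↳ ↑│   │↓ ↲│ │   │ │
│ ┌─┐ │ ╶─┘ ╷ │ ┌─┘ │ ┌─┘ │
│↑│ │↓│     │ │↓│   │ │   │
│ ╵ │ └─┬───┴─┤ │ ╷ ╵ │ ╷ │
│↑ ↰│↳ ↓│↱ → B│↓│ │   │ │ │
├─┐ ├─┐ │ ╶─┬─┘ │ └─┬─┘ └─┤
│ │↑│ │↓│↑ ↰│↓ ↲│   │     │
│ │ │ │ └─╴ │ ╶─┼─┐ └───╴ │
│ │↑│ │↳ → ↑│↳ ↓│ │       │
│ │ │ └─┬───┤ ╷ │ └─────┐ │
│ │↑│↓ ↰│↓ ↰│ │↓│       │ │
│ ╵ ╵ ╷ ╵ ╷ └─┘ │ ╷ ╶───┘ │
│  ↑ ↲│↑ ↲│↑ ← ↲│ │       │
└─────┴───┴─────┴─┴───────┘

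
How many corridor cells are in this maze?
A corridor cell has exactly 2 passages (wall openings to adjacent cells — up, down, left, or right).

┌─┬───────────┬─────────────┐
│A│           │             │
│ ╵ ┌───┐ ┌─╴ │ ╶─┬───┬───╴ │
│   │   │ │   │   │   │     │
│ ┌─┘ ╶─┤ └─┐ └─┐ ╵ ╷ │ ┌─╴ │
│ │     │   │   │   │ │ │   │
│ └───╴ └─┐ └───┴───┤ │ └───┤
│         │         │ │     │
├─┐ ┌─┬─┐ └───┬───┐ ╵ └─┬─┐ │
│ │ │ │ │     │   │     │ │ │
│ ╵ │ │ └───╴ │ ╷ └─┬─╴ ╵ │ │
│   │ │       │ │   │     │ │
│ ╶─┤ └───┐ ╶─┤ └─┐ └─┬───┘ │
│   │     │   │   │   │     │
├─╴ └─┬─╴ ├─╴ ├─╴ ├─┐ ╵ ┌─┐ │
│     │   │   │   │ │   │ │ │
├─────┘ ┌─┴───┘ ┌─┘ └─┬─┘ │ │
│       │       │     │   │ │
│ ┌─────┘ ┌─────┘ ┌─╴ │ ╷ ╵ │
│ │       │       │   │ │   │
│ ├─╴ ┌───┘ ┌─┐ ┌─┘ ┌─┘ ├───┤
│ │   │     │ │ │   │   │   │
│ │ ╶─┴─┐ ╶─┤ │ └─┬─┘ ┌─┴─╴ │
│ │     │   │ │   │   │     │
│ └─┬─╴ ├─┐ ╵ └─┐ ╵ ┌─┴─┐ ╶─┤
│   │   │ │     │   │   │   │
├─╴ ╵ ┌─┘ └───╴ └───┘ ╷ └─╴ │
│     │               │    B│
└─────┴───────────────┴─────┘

Counting cells with exactly 2 passages:
Total corridor cells: 148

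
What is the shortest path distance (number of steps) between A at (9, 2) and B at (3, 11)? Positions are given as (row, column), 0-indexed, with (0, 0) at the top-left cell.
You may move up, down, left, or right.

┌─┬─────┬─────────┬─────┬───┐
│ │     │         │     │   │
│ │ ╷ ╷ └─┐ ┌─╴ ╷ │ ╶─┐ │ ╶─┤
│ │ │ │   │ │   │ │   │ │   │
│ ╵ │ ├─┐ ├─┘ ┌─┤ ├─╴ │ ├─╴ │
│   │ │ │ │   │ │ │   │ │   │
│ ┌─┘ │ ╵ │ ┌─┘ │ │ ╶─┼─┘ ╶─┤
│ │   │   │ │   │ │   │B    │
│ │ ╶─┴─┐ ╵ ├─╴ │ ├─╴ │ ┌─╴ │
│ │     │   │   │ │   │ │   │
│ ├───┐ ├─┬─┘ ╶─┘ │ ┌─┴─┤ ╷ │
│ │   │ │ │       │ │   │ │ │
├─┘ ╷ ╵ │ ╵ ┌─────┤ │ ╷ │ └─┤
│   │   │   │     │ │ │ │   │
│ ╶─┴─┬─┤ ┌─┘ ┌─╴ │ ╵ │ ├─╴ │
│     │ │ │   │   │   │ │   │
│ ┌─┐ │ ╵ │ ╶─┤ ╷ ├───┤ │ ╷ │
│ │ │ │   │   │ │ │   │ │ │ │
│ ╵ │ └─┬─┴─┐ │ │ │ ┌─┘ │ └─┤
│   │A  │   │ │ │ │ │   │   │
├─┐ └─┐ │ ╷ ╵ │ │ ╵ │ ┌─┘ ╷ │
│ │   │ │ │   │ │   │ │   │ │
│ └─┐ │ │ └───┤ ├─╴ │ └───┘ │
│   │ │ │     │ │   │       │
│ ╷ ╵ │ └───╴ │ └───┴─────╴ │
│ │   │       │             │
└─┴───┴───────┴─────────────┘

Finding path from (9, 2) to (3, 11):
Path: (9,2) → (9,3) → (10,3) → (11,3) → (12,3) → (12,4) → (12,5) → (12,6) → (11,6) → (11,5) → (11,4) → (10,4) → (9,4) → (9,5) → (10,5) → (10,6) → (9,6) → (8,6) → (8,5) → (7,5) → (7,6) → (6,6) → (6,7) → (6,8) → (7,8) → (7,7) → (8,7) → (9,7) → (10,7) → (11,7) → (12,7) → (12,8) → (12,9) → (12,10) → (12,11) → (12,12) → (12,13) → (11,13) → (10,13) → (9,13) → (9,12) → (8,12) → (7,12) → (7,13) → (6,13) → (6,12) → (5,12) → (4,12) → (4,13) → (3,13) → (3,12) → (3,11)
Distance: 51 steps

Solution:

┌─┬─────┬─────────┬─────┬───┐
│ │     │         │     │   │
│ │ ╷ ╷ └─┐ ┌─╴ ╷ │ ╶─┐ │ ╶─┤
│ │ │ │   │ │   │ │   │ │   │
│ ╵ │ ├─┐ ├─┘ ┌─┤ ├─╴ │ ├─╴ │
│   │ │ │ │   │ │ │   │ │   │
│ ┌─┘ │ ╵ │ ┌─┘ │ │ ╶─┼─┘ ╶─┤
│ │   │   │ │   │ │   │B ← ↰│
│ │ ╶─┴─┐ ╵ ├─╴ │ ├─╴ │ ┌─╴ │
│ │     │   │   │ │   │ │↱ ↑│
│ ├───┐ ├─┬─┘ ╶─┘ │ ┌─┴─┤ ╷ │
│ │   │ │ │       │ │   │↑│ │
├─┘ ╷ ╵ │ ╵ ┌─────┤ │ ╷ │ └─┤
│   │   │   │↱ → ↓│ │ │ │↑ ↰│
│ ╶─┴─┬─┤ ┌─┘ ┌─╴ │ ╵ │ ├─╴ │
│     │ │ │↱ ↑│↓ ↲│   │ │↱ ↑│
│ ┌─┐ │ ╵ │ ╶─┤ ╷ ├───┤ │ ╷ │
│ │ │ │   │↑ ↰│↓│ │   │ │↑│ │
│ ╵ │ └─┬─┴─┐ │ │ │ ┌─┘ │ └─┤
│   │A ↓│↱ ↓│↑│↓│ │ │   │↑ ↰│
├─┐ └─┐ │ ╷ ╵ │ │ ╵ │ ┌─┘ ╷ │
│ │   │↓│↑│↳ ↑│↓│   │ │   │↑│
│ └─┐ │ │ └───┤ ├─╴ │ └───┘ │
│   │ │↓│↑ ← ↰│↓│   │      ↑│
│ ╷ ╵ │ └───╴ │ └───┴─────╴ │
│ │   │↳ → → ↑│↳ → → → → → ↑│
└─┴───┴───────┴─────────────┘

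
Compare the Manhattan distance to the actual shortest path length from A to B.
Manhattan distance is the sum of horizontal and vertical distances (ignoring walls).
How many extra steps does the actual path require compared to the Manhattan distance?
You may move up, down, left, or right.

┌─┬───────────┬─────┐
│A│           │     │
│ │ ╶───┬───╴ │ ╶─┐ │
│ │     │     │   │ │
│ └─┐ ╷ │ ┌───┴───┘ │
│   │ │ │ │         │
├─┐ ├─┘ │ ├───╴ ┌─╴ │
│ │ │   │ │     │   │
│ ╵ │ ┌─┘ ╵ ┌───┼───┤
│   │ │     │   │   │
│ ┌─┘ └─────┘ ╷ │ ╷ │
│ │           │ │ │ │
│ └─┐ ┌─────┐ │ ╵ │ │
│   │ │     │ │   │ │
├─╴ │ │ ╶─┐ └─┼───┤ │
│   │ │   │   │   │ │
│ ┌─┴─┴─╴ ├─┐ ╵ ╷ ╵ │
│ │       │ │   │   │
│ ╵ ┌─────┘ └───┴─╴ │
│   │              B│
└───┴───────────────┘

Manhattan distance: |9 - 0| + |9 - 0| = 18
Actual path length: 32
Extra steps: 32 - 18 = 14

Solution:

┌─┬───────────┬─────┐
│A│           │     │
│ │ ╶───┬───╴ │ ╶─┐ │
│↓│     │     │   │ │
│ └─┐ ╷ │ ┌───┴───┘ │
│↳ ↓│ │ │ │         │
├─┐ ├─┘ │ ├───╴ ┌─╴ │
│ │↓│   │ │     │   │
│ ╵ │ ┌─┘ ╵ ┌───┼───┤
│↓ ↲│ │     │   │   │
│ ┌─┘ └─────┘ ╷ │ ╷ │
│↓│           │ │ │ │
│ └─┐ ┌─────┐ │ ╵ │ │
│↳ ↓│ │↱ → ↓│ │   │ │
├─╴ │ │ ╶─┐ └─┼───┤ │
│↓ ↲│ │↑ ↰│↳ ↓│↱ ↓│ │
│ ┌─┴─┴─╴ ├─┐ ╵ ╷ ╵ │
│↓│↱ → → ↑│ │↳ ↑│↳ ↓│
│ ╵ ┌─────┘ └───┴─╴ │
│↳ ↑│              B│
└───┴───────────────┘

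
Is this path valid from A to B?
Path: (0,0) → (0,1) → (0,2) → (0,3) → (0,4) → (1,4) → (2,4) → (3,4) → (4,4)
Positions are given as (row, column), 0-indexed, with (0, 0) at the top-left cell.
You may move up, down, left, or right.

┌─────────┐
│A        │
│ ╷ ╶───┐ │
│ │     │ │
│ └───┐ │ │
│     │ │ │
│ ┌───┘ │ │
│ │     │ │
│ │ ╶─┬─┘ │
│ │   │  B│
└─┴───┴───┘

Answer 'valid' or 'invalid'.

Checking path validity:
Result: All consecutive moves are passable.

valid

Correct solution:

┌─────────┐
│A → → → ↓│
│ ╷ ╶───┐ │
│ │     │↓│
│ └───┐ │ │
│     │ │↓│
│ ┌───┘ │ │
│ │     │↓│
│ │ ╶─┬─┘ │
│ │   │  B│
└─┴───┴───┘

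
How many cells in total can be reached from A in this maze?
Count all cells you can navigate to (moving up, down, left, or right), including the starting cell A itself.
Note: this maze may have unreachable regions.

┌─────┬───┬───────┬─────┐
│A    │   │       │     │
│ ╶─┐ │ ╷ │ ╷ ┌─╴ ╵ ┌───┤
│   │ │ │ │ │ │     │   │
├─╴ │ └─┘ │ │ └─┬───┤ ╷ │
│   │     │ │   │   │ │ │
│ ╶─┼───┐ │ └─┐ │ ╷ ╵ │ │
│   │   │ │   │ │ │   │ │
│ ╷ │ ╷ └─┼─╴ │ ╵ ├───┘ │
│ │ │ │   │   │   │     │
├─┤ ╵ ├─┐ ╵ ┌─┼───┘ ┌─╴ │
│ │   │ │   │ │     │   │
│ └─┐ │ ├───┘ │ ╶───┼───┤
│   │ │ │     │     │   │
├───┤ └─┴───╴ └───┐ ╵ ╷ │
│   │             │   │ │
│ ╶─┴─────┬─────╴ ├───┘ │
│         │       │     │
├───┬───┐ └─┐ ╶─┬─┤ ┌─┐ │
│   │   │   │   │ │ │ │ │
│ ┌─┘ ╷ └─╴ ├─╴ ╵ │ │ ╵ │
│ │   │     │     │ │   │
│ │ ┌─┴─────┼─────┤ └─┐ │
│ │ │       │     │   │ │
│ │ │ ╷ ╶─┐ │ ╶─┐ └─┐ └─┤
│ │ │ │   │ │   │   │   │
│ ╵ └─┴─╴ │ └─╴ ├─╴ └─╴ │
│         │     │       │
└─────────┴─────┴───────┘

Using BFS/flood-fill to find all reachable cells from A:
Maze size: 14 × 12 = 168 total cells
5 cell(s) are walled off and cannot be reached from A.
Reachable cells: 163

Reachable region (· marks reachable cells):

┌─────┬───┬───────┬─────┐
│A · ·│· ·│· · · ·│· · ·│
│ ╶─┐ │ ╷ │ ╷ ┌─╴ ╵ ┌───┤
│· ·│·│·│·│·│·│· · ·│· ·│
├─╴ │ └─┘ │ │ └─┬───┤ ╷ │
│· ·│· · ·│·│· ·│· ·│·│·│
│ ╶─┼───┐ │ └─┐ │ ╷ ╵ │ │
│· ·│· ·│·│· ·│·│·│· ·│·│
│ ╷ │ ╷ └─┼─╴ │ ╵ ├───┘ │
│·│·│·│· ·│· ·│· ·│· · ·│
├─┤ ╵ ├─┐ ╵ ┌─┼───┘ ┌─╴ │
│ │· ·│ │· ·│·│· · ·│· ·│
│ └─┐ │ ├───┘ │ ╶───┼───┤
│   │·│ │· · ·│· · ·│· ·│
├───┤ └─┴───╴ └───┐ ╵ ╷ │
│· ·│· · · · · · ·│· ·│·│
│ ╶─┴─────┬─────╴ ├───┘ │
│· · · · ·│· · · ·│· · ·│
├───┬───┐ └─┐ ╶─┬─┤ ┌─┐ │
│· ·│· ·│· ·│· ·│·│·│·│·│
│ ┌─┘ ╷ └─╴ ├─╴ ╵ │ │ ╵ │
│·│· ·│· · ·│· · ·│·│· ·│
│ │ ┌─┴─────┼─────┤ └─┐ │
│·│·│· · · ·│· · ·│· ·│·│
│ │ │ ╷ ╶─┐ │ ╶─┐ └─┐ └─┤
│·│·│·│· ·│·│· ·│· ·│· ·│
│ ╵ └─┴─╴ │ └─╴ ├─╴ └─╴ │
│· · · · ·│· · ·│· · · ·│
└─────────┴─────┴───────┘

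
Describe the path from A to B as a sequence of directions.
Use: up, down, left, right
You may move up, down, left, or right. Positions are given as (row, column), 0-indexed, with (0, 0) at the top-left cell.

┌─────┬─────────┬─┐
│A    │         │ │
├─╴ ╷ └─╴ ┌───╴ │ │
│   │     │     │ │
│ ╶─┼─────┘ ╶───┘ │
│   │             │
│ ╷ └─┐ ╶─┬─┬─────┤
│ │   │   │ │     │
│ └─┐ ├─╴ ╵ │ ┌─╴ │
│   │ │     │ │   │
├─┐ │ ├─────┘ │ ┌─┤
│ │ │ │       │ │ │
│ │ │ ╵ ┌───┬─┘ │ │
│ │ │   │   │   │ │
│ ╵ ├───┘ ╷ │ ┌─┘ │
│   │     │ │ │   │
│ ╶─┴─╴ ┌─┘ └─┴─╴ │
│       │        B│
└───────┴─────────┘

Finding the path and converting it to directions:
Path through cells: (0,0) → (0,1) → (1,1) → (1,0) → (2,0) → (3,0) → (4,0) → (4,1) → (5,1) → (6,1) → (7,1) → (7,0) → (8,0) → (8,1) → (8,2) → (8,3) → (7,3) → (7,4) → (6,4) → (6,5) → (7,5) → (8,5) → (8,6) → (8,7) → (8,8)
Directions: right, down, left, down, down, down, right, down, down, down, left, down, right, right, right, up, right, up, right, down, down, right, right, right

Solution:

┌─────┬─────────┬─┐
│A ↓  │         │ │
├─╴ ╷ └─╴ ┌───╴ │ │
│↓ ↲│     │     │ │
│ ╶─┼─────┘ ╶───┘ │
│↓  │             │
│ ╷ └─┐ ╶─┬─┬─────┤
│↓│   │   │ │     │
│ └─┐ ├─╴ ╵ │ ┌─╴ │
│↳ ↓│ │     │ │   │
├─┐ │ ├─────┘ │ ┌─┤
│ │↓│ │       │ │ │
│ │ │ ╵ ┌───┬─┘ │ │
│ │↓│   │↱ ↓│   │ │
│ ╵ ├───┘ ╷ │ ┌─┘ │
│↓ ↲│  ↱ ↑│↓│ │   │
│ ╶─┴─╴ ┌─┘ └─┴─╴ │
│↳ → → ↑│  ↳ → → B│
└───────┴─────────┘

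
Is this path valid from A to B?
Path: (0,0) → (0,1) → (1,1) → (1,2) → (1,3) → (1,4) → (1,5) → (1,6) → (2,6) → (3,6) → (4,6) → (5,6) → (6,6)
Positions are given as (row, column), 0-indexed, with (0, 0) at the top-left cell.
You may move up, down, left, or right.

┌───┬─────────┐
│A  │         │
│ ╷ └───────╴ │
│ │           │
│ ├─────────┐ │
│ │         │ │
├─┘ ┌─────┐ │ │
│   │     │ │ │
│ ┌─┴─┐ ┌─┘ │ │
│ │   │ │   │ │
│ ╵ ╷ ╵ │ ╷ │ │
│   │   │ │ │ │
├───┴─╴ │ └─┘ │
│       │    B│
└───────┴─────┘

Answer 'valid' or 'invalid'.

Checking path validity:
Result: All consecutive moves are passable.

valid

Correct solution:

┌───┬─────────┐
│A ↓│         │
│ ╷ └───────╴ │
│ │↳ → → → → ↓│
│ ├─────────┐ │
│ │         │↓│
├─┘ ┌─────┐ │ │
│   │     │ │↓│
│ ┌─┴─┐ ┌─┘ │ │
│ │   │ │   │↓│
│ ╵ ╷ ╵ │ ╷ │ │
│   │   │ │ │↓│
├───┴─╴ │ └─┘ │
│       │    B│
└───────┴─────┘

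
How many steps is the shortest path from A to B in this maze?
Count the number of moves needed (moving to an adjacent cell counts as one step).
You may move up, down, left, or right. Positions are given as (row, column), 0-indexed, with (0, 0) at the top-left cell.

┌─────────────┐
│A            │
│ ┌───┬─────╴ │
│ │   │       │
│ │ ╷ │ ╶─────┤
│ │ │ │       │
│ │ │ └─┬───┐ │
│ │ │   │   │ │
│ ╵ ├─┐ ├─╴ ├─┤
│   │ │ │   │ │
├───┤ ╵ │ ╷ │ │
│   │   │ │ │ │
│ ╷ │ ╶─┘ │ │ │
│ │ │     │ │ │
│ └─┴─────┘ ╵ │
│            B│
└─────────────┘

Using BFS to find shortest path:
Start: (0, 0), End: (7, 6)
Path found:
(0,0) → (1,0) → (2,0) → (3,0) → (4,0) → (4,1) → (3,1) → (2,1) → (1,1) → (1,2) → (2,2) → (3,2) → (3,3) → (4,3) → (5,3) → (5,2) → (6,2) → (6,3) → (6,4) → (5,4) → (4,4) → (4,5) → (5,5) → (6,5) → (7,5) → (7,6)
Number of steps: 25

Solution:

┌─────────────┐
│A            │
│ ┌───┬─────╴ │
│↓│↱ ↓│       │
│ │ ╷ │ ╶─────┤
│↓│↑│↓│       │
│ │ │ └─┬───┐ │
│↓│↑│↳ ↓│   │ │
│ ╵ ├─┐ ├─╴ ├─┤
│↳ ↑│ │↓│↱ ↓│ │
├───┤ ╵ │ ╷ │ │
│   │↓ ↲│↑│↓│ │
│ ╷ │ ╶─┘ │ │ │
│ │ │↳ → ↑│↓│ │
│ └─┴─────┘ ╵ │
│          ↳ B│
└─────────────┘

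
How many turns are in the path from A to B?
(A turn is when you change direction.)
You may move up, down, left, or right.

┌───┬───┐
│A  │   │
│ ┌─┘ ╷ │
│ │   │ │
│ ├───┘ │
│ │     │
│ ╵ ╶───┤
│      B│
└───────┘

Directions: down, down, down, right, right, right
Number of turns: 1

Solution:

┌───┬───┐
│A  │   │
│ ┌─┘ ╷ │
│↓│   │ │
│ ├───┘ │
│↓│     │
│ ╵ ╶───┤
│↳ → → B│
└───────┘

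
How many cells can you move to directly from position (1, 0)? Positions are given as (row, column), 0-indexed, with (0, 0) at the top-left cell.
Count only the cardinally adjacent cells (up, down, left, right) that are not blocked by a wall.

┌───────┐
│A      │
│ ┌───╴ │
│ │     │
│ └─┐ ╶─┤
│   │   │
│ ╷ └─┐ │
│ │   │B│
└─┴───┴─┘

Checking passable neighbors of (1, 0):
Neighbors: (0, 0), (2, 0)
Count: 2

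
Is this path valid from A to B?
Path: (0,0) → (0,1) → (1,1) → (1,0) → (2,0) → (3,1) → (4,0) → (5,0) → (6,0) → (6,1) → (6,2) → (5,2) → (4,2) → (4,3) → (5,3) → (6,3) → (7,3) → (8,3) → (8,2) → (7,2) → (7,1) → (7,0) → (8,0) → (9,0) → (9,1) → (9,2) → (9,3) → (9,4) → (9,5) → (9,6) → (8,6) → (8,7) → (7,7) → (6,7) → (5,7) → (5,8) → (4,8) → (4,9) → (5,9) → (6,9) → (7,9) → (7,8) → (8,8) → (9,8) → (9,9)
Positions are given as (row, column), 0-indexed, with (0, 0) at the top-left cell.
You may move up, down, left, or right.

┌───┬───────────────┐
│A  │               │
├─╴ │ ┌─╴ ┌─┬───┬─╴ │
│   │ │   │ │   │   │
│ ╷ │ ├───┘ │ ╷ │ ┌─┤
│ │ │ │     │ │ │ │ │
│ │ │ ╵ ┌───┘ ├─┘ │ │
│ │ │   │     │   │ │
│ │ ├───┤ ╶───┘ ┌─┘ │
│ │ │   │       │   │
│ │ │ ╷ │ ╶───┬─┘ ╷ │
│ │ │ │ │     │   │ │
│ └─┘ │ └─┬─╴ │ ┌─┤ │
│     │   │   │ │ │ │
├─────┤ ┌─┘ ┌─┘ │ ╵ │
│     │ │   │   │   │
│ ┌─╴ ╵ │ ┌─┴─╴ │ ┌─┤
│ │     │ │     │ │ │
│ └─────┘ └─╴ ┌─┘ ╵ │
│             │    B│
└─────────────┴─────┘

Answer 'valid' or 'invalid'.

Checking path validity:
Result: Invalid move at step 5: cannot move from (2, 0) to (3, 1).

invalid

Correct solution:

┌───┬───────────────┐
│A ↓│               │
├─╴ │ ┌─╴ ┌─┬───┬─╴ │
│↓ ↲│ │   │ │   │   │
│ ╷ │ ├───┘ │ ╷ │ ┌─┤
│↓│ │ │     │ │ │ │ │
│ │ │ ╵ ┌───┘ ├─┘ │ │
│↓│ │   │     │   │ │
│ │ ├───┤ ╶───┘ ┌─┘ │
│↓│ │↱ ↓│       │↱ ↓│
│ │ │ ╷ │ ╶───┬─┘ ╷ │
│↓│ │↑│↓│     │↱ ↑│↓│
│ └─┘ │ └─┬─╴ │ ┌─┤ │
│↳ → ↑│↓  │   │↑│ │↓│
├─────┤ ┌─┘ ┌─┘ │ ╵ │
│↓ ← ↰│↓│   │  ↑│↓ ↲│
│ ┌─╴ ╵ │ ┌─┴─╴ │ ┌─┤
│↓│  ↑ ↲│ │  ↱ ↑│↓│ │
│ └─────┘ └─╴ ┌─┘ ╵ │
│↳ → → → → → ↑│  ↳ B│
└─────────────┴─────┘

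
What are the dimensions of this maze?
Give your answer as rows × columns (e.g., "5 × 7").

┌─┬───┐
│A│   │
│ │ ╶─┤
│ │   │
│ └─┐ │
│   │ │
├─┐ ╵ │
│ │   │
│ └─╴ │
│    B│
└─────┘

Counting the maze dimensions:
Rows (vertical): 5
Columns (horizontal): 3
Dimensions: 5 × 3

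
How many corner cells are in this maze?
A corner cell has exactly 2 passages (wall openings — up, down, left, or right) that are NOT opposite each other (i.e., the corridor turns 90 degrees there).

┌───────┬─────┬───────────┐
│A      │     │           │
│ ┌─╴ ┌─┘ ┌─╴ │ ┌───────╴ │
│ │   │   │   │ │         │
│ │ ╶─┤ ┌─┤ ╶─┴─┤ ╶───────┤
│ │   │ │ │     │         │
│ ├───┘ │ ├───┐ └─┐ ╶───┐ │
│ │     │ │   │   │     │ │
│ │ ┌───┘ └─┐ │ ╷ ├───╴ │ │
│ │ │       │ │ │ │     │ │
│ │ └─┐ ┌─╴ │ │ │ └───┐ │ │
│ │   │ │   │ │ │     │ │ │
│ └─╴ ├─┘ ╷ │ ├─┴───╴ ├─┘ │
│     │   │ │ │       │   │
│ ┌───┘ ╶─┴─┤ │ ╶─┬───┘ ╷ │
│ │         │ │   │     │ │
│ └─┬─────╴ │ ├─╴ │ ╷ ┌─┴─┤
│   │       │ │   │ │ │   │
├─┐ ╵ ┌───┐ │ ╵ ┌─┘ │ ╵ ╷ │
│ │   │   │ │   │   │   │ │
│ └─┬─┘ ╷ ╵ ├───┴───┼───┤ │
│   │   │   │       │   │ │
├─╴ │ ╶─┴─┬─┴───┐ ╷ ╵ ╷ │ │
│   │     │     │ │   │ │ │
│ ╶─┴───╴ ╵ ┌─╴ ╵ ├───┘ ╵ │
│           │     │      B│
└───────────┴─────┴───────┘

Counting corner cells (2 non-opposite passages):
Total corners: 78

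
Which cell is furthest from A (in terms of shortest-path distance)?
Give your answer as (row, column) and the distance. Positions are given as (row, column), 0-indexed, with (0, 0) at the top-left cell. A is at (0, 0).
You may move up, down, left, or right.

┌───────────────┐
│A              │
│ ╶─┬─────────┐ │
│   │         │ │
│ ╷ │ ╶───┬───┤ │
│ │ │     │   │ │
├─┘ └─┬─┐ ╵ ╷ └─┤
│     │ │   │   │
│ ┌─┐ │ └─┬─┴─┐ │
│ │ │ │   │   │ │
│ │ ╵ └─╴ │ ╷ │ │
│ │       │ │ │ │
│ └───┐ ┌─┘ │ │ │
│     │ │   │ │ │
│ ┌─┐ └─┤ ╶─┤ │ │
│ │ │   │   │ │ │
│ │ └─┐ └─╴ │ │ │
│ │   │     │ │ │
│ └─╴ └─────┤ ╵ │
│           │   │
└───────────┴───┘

Computing BFS distances from A to all cells:
Furthest cell: (1, 6)
Distance: 47 steps

Path from A to the furthest cell:

┌───────────────┐
│A              │
│ ╶─┬─────────┐ │
│↳ ↓│↱ → → → B│ │
│ ╷ │ ╶───┬───┤ │
│ │↓│↑ ← ↰│↓ ↰│ │
├─┘ └─┬─┐ ╵ ╷ └─┤
│↓ ↲  │ │↑ ↲│↑ ↰│
│ ┌─┐ │ └─┬─┴─┐ │
│↓│ │ │   │↱ ↓│↑│
│ │ ╵ └─╴ │ ╷ │ │
│↓│       │↑│↓│↑│
│ └───┐ ┌─┘ │ │ │
│↳ → ↓│ │↱ ↑│↓│↑│
│ ┌─┐ └─┤ ╶─┤ │ │
│ │ │↳ ↓│↑ ↰│↓│↑│
│ │ └─┐ └─╴ │ │ │
│ │   │↳ → ↑│↓│↑│
│ └─╴ └─────┤ ╵ │
│           │↳ ↑│
└───────────┴───┘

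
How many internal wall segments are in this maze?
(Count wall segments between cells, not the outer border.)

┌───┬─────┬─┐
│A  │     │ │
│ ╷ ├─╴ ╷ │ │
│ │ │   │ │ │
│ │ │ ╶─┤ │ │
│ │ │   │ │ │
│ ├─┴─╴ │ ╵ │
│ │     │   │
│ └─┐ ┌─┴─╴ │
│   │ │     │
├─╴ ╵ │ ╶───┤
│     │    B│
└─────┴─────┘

Counting internal wall segments:
Total internal walls: 25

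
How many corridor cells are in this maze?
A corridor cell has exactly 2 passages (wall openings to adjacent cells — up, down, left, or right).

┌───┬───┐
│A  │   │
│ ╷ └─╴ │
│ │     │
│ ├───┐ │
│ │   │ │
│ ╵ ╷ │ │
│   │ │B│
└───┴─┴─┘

Counting cells with exactly 2 passages:
Total corridor cells: 12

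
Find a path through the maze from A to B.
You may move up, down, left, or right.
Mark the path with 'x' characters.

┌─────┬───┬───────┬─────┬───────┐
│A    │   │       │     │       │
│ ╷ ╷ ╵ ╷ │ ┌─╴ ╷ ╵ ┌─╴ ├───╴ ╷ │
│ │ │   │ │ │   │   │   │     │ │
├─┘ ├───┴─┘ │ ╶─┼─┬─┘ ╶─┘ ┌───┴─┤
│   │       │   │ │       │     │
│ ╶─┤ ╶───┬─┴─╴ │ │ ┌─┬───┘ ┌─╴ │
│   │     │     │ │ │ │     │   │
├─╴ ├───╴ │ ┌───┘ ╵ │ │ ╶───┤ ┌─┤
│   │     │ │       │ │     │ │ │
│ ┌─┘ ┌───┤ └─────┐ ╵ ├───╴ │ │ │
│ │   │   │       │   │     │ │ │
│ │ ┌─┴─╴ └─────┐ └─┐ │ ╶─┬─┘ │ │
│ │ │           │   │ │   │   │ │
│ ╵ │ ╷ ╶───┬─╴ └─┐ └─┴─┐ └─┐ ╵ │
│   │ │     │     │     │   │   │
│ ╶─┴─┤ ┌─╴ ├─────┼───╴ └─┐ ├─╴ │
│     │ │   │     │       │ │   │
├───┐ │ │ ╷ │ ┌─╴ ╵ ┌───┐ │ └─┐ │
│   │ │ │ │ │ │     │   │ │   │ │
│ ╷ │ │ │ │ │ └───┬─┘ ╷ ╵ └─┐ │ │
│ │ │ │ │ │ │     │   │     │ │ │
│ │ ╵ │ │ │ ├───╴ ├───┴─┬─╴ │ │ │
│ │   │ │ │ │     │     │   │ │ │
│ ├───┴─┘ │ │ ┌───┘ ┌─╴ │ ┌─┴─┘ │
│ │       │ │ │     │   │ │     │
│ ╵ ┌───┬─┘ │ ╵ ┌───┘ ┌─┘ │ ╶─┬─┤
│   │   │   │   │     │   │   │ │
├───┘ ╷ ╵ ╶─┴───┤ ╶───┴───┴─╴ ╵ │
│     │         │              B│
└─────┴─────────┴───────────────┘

Finding the shortest path through the maze:
Path length: 83 steps
Directions: right → down → down → left → down → right → down → left → down → down → down → right → up → up → right → up → right → right → up → left → left → up → right → right → right → up → up → right → right → down → left → down → right → down → left → left → down → down → right → right → right → down → right → down → right → right → down → left → left → down → left → up → left → left → down → down → right → right → down → left → left → down → down → right → up → right → right → up → right → right → down → left → down → left → left → down → right → right → right → right → right → right → right

Solution:

┌─────┬───┬───────┬─────┬───────┐
│A x  │   │x x x  │     │       │
│ ╷ ╷ ╵ ╷ │ ┌─╴ ╷ ╵ ┌─╴ ├───╴ ╷ │
│ │x│   │ │x│x x│   │   │     │ │
├─┘ ├───┴─┘ │ ╶─┼─┬─┘ ╶─┘ ┌───┴─┤
│x x│x x x x│x x│ │       │     │
│ ╶─┤ ╶───┬─┴─╴ │ │ ┌─┬───┘ ┌─╴ │
│x x│x x x│x x x│ │ │ │     │   │
├─╴ ├───╴ │ ┌───┘ ╵ │ │ ╶───┤ ┌─┤
│x x│x x x│x│       │ │     │ │ │
│ ┌─┘ ┌───┤ └─────┐ ╵ ├───╴ │ │ │
│x│x x│   │x x x x│   │     │ │ │
│ │ ┌─┴─╴ └─────┐ └─┐ │ ╶─┬─┘ │ │
│x│x│           │x x│ │   │   │ │
│ ╵ │ ╷ ╶───┬─╴ └─┐ └─┴─┐ └─┐ ╵ │
│x x│ │     │     │x x x│   │   │
│ ╶─┴─┤ ┌─╴ ├─────┼───╴ └─┐ ├─╴ │
│     │ │   │x x x│x x x  │ │   │
├───┐ │ │ ╷ │ ┌─╴ ╵ ┌───┐ │ └─┐ │
│   │ │ │ │ │x│  x x│   │ │   │ │
│ ╷ │ │ │ │ │ └───┬─┘ ╷ ╵ └─┐ │ │
│ │ │ │ │ │ │x x x│   │     │ │ │
│ │ ╵ │ │ │ ├───╴ ├───┴─┬─╴ │ │ │
│ │   │ │ │ │x x x│x x x│   │ │ │
│ ├───┴─┘ │ │ ┌───┘ ┌─╴ │ ┌─┴─┘ │
│ │       │ │x│x x x│x x│ │     │
│ ╵ ┌───┬─┘ │ ╵ ┌───┘ ┌─┘ │ ╶─┬─┤
│   │   │   │x x│x x x│   │   │ │
├───┘ ╷ ╵ ╶─┴───┤ ╶───┴───┴─╴ ╵ │
│     │         │x x x x x x x B│
└─────┴─────────┴───────────────┘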